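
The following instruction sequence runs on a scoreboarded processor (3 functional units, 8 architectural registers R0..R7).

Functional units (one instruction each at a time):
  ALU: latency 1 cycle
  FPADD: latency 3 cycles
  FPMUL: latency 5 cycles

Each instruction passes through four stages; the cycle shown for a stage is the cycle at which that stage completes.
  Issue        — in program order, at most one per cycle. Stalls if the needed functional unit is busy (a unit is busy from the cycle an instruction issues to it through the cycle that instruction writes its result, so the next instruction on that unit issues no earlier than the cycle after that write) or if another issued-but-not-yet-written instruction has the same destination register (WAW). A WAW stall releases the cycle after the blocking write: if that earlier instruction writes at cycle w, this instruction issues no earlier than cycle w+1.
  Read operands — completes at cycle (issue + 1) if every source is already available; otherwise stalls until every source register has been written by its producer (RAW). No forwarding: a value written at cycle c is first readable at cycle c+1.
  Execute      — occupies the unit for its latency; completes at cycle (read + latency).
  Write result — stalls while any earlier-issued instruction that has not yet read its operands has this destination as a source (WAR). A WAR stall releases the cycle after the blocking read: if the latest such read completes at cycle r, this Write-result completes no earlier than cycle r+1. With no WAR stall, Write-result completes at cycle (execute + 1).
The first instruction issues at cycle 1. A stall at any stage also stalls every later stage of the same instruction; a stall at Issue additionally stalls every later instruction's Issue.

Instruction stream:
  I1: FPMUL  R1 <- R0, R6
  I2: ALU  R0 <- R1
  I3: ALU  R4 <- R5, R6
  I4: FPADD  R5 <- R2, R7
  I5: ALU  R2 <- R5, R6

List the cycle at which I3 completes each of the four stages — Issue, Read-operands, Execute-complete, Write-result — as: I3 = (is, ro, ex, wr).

1) issue 1, read 2, done 7, write 8
2) issue 2, read 9, done 10, write 11  <RAW R1: wait I1 write@8>
3) issue 12, read 13, done 14, write 15  <struct: ALU busy until I2 writes@11>
4) issue 13, read 14, done 17, write 18
5) issue 16, read 19, done 20, write 21  <struct: ALU busy until I3 writes@15 / RAW R5: wait I4 write@18>

I3 = (12, 13, 14, 15)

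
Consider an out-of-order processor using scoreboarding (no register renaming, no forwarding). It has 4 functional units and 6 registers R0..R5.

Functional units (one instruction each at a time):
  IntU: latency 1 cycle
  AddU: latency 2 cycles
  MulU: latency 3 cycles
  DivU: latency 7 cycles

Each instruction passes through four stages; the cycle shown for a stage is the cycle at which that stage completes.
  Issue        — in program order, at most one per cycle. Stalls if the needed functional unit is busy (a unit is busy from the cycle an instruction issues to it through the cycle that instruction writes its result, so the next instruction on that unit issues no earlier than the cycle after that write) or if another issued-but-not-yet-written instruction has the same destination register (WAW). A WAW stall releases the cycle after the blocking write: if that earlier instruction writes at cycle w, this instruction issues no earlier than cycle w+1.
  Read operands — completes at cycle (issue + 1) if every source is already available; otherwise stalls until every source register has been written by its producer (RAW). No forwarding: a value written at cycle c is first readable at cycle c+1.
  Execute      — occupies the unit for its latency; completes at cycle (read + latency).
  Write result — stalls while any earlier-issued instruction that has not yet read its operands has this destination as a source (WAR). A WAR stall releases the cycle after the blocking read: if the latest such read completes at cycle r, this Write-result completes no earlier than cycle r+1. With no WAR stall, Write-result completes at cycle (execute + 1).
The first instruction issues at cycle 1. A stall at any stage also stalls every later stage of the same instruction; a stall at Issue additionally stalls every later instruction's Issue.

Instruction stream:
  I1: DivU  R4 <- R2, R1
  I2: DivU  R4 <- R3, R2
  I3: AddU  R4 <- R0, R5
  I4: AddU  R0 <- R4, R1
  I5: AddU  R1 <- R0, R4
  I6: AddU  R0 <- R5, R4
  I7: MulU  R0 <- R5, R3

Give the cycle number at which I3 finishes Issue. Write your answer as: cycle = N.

t=1  I1→DivU
t=2  I1 RO
t=9  I1 EX
t=10  I1 WR R4
t=11  I2→DivU
t=12  I2 RO
t=19  I2 EX
t=20  I2 WR R4
t=21  I3→AddU
t=22  I3 RO
t=24  I3 EX
t=25  I3 WR R4
t=26  I4→AddU
t=27  I4 RO
t=29  I4 EX
t=30  I4 WR R0
t=31  I5→AddU
t=32  I5 RO
t=34  I5 EX
t=35  I5 WR R1
t=36  I6→AddU
t=37  I6 RO
t=39  I6 EX
t=40  I6 WR R0
t=41  I7→MulU
t=42  I7 RO
t=45  I7 EX
t=46  I7 WR R0

cycle = 21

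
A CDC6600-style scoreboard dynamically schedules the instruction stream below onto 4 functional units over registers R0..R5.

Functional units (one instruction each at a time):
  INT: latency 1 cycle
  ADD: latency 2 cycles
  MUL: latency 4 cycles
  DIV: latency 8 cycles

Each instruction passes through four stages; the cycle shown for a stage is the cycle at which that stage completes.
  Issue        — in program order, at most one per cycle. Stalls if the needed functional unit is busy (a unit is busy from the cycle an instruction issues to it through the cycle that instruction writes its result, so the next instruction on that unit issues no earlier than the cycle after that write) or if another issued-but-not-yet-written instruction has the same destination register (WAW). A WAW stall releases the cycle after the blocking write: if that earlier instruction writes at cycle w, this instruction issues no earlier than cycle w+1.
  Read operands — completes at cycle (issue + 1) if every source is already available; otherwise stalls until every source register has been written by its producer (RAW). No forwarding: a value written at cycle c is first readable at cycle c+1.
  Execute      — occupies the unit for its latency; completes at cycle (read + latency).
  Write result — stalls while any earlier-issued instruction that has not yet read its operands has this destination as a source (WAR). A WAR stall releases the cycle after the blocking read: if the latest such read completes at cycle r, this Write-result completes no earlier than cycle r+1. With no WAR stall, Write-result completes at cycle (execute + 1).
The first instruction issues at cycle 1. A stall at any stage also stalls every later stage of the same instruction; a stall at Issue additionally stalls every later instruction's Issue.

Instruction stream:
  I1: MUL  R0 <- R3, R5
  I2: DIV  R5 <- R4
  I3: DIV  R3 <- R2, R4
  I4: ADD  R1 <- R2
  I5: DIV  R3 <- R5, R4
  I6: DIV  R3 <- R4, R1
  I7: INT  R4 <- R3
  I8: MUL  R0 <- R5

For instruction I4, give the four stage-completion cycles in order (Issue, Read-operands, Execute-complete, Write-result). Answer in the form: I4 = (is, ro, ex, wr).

I4 = (14, 15, 17, 18)

I1: IS=1 RO=2 EX=6 WR=7
I2: IS=2 RO=3 EX=11 WR=12
I3: IS=13 RO=14 EX=22 WR=23  [struct: DIV busy until I2 writes@12]
I4: IS=14 RO=15 EX=17 WR=18
I5: IS=24 RO=25 EX=33 WR=34  [struct: DIV busy until I3 writes@23]
I6: IS=35 RO=36 EX=44 WR=45  [struct: DIV busy until I5 writes@34]
I7: IS=36 RO=46 EX=47 WR=48  [RAW R3: wait I6 write@45]
I8: IS=37 RO=38 EX=42 WR=43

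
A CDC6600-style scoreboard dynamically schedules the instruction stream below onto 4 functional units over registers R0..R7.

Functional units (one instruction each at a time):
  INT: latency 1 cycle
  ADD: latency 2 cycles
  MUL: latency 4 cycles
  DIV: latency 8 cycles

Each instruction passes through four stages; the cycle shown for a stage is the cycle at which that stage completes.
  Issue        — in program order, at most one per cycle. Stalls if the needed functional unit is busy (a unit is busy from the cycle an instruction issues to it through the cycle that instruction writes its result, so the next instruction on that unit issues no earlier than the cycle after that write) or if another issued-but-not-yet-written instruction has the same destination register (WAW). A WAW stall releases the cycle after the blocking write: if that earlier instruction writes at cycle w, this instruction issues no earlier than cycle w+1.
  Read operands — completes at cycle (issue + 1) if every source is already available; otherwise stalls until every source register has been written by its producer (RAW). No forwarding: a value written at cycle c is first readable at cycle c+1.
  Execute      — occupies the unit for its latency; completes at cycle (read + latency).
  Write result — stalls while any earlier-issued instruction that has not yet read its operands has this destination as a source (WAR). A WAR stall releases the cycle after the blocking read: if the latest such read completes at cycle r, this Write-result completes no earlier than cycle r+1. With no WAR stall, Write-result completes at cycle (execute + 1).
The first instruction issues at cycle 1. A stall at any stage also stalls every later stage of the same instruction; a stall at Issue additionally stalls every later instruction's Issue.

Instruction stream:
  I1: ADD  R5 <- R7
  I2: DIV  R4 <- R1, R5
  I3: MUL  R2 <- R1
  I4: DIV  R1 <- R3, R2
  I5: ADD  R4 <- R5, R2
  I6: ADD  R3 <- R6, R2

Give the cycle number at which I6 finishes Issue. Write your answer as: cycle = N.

cycle = 22

cycle 1: I1 issues→ADD
cycle 2: I1 reads | I2 issues→DIV
cycle 3: I3 issues→MUL
cycle 4: I1 exec-done | I3 reads
cycle 5: I1 writes R5
cycle 6: I2 reads
cycle 8: I3 exec-done
cycle 9: I3 writes R2
cycle 14: I2 exec-done
cycle 15: I2 writes R4
cycle 16: I4 issues→DIV
cycle 17: I4 reads | I5 issues→ADD
cycle 18: I5 reads
cycle 20: I5 exec-done
cycle 21: I5 writes R4
cycle 22: I6 issues→ADD
cycle 23: I6 reads
cycle 25: I4 exec-done | I6 exec-done
cycle 26: I4 writes R1 | I6 writes R3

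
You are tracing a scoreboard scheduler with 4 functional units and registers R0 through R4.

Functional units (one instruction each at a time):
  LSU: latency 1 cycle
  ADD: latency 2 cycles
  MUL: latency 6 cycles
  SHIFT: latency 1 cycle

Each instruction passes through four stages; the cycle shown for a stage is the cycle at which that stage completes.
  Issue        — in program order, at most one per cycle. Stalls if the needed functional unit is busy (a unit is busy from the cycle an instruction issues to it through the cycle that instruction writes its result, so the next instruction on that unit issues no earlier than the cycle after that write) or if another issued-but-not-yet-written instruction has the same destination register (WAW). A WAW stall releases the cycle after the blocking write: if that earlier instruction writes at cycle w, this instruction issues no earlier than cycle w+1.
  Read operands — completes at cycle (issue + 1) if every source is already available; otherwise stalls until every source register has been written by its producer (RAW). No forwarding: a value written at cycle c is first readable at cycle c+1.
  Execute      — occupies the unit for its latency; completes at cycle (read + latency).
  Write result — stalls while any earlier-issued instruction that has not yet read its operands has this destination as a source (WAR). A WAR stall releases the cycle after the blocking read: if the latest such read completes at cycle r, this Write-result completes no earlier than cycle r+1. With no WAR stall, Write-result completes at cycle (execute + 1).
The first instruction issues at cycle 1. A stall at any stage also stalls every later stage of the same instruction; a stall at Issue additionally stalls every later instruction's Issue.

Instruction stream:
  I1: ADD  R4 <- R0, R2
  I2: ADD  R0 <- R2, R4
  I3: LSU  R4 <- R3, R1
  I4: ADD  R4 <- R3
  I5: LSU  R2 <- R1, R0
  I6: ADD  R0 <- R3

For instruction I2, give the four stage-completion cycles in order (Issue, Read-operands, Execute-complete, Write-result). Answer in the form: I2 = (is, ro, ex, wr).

I2 = (6, 7, 9, 10)

1) issue 1, read 2, done 4, write 5
2) issue 6, read 7, done 9, write 10  <struct: ADD busy until I1 writes@5>
3) issue 7, read 8, done 9, write 10
4) issue 11, read 12, done 14, write 15  <WAW R4: wait I3 write@10>
5) issue 12, read 13, done 14, write 15
6) issue 16, read 17, done 19, write 20  <struct: ADD busy until I4 writes@15>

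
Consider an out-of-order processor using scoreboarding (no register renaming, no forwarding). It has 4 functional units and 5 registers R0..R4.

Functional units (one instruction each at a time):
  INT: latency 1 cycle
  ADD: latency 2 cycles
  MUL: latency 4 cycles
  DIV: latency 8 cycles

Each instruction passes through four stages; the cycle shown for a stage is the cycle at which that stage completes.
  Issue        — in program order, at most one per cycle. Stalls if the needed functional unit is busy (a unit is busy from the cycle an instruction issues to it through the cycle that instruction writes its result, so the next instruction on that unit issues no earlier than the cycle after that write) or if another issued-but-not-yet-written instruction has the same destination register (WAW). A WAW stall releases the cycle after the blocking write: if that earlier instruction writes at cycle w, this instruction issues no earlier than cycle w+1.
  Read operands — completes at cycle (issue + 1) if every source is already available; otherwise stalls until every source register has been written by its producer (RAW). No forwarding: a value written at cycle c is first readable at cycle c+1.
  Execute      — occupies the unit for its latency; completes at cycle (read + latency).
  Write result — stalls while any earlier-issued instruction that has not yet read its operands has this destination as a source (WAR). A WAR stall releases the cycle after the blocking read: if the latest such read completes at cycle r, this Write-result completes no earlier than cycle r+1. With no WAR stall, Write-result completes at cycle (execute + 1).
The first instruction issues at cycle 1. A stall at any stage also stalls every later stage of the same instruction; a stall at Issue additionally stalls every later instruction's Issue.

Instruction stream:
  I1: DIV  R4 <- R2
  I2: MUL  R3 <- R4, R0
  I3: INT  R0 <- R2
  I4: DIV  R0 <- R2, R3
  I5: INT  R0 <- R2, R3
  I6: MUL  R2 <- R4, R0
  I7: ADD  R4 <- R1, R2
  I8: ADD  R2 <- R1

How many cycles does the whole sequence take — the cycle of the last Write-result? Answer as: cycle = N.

[1] I1 dispatched to DIV
[2] I1 operands ready, I2 dispatched to MUL
[3] I3 dispatched to INT
[4] I3 operands ready
[5] I3 complete
[10] I1 complete
[11] R4←I1
[12] I2 operands ready
[13] R0←I3
[14] I4 dispatched to DIV
[16] I2 complete
[17] R3←I2
[18] I4 operands ready
[26] I4 complete
[27] R0←I4
[28] I5 dispatched to INT
[29] I5 operands ready, I6 dispatched to MUL
[30] I5 complete, I7 dispatched to ADD
[31] R0←I5
[32] I6 operands ready
[36] I6 complete
[37] R2←I6
[38] I7 operands ready
[40] I7 complete
[41] R4←I7
[42] I8 dispatched to ADD
[43] I8 operands ready
[45] I8 complete
[46] R2←I8

cycle = 46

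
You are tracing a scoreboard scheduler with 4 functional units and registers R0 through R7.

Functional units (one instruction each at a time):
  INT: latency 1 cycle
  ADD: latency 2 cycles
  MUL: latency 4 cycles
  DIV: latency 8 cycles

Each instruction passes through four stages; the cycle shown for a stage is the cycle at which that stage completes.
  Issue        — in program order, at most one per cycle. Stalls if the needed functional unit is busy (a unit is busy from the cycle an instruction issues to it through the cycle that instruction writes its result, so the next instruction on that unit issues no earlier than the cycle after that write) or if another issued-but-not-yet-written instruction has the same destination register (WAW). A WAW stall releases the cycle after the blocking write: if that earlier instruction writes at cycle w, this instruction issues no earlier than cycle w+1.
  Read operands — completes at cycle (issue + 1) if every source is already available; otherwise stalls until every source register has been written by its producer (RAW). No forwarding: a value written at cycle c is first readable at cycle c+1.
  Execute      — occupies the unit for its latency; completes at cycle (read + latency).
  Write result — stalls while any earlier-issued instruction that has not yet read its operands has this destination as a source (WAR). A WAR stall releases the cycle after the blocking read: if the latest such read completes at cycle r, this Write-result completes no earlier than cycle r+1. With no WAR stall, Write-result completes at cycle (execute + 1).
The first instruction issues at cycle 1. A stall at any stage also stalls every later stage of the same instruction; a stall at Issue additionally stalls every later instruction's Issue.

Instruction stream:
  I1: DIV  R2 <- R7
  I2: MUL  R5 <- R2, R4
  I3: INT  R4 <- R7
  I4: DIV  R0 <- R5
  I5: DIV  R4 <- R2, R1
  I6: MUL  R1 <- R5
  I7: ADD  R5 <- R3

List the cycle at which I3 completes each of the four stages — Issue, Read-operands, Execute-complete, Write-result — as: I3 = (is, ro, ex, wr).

I3 = (3, 4, 5, 13)

t=1  issue I1 (DIV)
t=2  I1 read-ops; issue I2 (MUL)
t=3  issue I3 (INT)
t=4  I3 read-ops
t=5  I3 finished on INT
t=10  I1 finished on DIV
t=11  I1→R2
t=12  I2 read-ops; issue I4 (DIV)
t=13  I3→R4
t=16  I2 finished on MUL
t=17  I2→R5
t=18  I4 read-ops
t=26  I4 finished on DIV
t=27  I4→R0
t=28  issue I5 (DIV)
t=29  I5 read-ops; issue I6 (MUL)
t=30  I6 read-ops; issue I7 (ADD)
t=31  I7 read-ops
t=33  I7 finished on ADD
t=34  I6 finished on MUL; I7→R5
t=35  I6→R1
t=37  I5 finished on DIV
t=38  I5→R4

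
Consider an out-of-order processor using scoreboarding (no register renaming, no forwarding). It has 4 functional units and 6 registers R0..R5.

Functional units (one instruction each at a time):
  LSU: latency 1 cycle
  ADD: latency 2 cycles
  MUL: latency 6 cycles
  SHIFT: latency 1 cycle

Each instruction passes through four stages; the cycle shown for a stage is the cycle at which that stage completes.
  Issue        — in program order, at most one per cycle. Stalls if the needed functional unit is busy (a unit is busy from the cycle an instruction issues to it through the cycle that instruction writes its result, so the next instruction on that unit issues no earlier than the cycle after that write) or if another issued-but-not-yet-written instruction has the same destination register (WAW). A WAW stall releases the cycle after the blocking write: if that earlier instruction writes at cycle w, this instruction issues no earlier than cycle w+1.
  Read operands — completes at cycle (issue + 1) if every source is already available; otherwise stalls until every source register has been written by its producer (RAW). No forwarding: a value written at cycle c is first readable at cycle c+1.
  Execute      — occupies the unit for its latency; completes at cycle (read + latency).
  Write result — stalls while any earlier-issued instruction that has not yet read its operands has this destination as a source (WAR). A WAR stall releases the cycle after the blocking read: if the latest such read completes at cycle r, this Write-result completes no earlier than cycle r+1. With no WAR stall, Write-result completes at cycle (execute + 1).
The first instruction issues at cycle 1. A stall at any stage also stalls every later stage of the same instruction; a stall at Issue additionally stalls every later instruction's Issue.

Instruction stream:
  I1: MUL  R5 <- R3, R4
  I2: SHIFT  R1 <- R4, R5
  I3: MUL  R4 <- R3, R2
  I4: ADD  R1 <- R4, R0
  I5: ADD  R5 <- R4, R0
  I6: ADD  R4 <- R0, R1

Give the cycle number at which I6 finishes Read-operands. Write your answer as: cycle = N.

cycle = 29

1) issue 1, read 2, done 8, write 9
2) issue 2, read 10, done 11, write 12  <RAW R5: wait I1 write@9>
3) issue 10, read 11, done 17, write 18  <struct: MUL busy until I1 writes@9>
4) issue 13, read 19, done 21, write 22  <WAW R1: wait I2 write@12 / RAW R4: wait I3 write@18>
5) issue 23, read 24, done 26, write 27  <struct: ADD busy until I4 writes@22>
6) issue 28, read 29, done 31, write 32  <struct: ADD busy until I5 writes@27>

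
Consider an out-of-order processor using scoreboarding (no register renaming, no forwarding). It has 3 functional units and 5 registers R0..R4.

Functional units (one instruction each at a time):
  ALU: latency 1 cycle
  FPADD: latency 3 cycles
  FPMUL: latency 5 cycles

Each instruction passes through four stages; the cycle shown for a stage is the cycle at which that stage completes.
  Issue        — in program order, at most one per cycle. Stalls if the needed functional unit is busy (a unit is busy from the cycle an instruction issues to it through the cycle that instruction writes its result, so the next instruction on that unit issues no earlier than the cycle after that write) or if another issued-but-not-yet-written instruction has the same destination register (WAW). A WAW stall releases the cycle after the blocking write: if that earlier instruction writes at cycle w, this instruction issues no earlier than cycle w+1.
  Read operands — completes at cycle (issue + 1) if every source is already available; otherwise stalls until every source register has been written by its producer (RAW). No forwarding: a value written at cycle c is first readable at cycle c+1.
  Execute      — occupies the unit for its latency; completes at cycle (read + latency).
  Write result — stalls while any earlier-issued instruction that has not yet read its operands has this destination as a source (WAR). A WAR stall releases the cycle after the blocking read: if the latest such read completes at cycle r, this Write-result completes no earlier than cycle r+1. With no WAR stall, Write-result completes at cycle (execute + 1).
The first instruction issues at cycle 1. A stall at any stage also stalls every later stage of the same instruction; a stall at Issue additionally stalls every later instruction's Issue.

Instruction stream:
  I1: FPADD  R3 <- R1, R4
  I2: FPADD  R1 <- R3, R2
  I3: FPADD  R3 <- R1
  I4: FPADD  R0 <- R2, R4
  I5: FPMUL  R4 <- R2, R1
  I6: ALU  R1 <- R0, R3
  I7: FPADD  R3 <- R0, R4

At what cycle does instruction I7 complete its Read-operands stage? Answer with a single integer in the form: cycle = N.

cycle = 28

[1] I1→FPADD
[2] I1 RO
[5] I1 EX
[6] I1 WR R3
[7] I2→FPADD
[8] I2 RO
[11] I2 EX
[12] I2 WR R1
[13] I3→FPADD
[14] I3 RO
[17] I3 EX
[18] I3 WR R3
[19] I4→FPADD
[20] I4 RO, I5→FPMUL
[21] I5 RO, I6→ALU
[23] I4 EX
[24] I4 WR R0
[25] I6 RO, I7→FPADD
[26] I5 EX, I6 EX
[27] I5 WR R4, I6 WR R1
[28] I7 RO
[31] I7 EX
[32] I7 WR R3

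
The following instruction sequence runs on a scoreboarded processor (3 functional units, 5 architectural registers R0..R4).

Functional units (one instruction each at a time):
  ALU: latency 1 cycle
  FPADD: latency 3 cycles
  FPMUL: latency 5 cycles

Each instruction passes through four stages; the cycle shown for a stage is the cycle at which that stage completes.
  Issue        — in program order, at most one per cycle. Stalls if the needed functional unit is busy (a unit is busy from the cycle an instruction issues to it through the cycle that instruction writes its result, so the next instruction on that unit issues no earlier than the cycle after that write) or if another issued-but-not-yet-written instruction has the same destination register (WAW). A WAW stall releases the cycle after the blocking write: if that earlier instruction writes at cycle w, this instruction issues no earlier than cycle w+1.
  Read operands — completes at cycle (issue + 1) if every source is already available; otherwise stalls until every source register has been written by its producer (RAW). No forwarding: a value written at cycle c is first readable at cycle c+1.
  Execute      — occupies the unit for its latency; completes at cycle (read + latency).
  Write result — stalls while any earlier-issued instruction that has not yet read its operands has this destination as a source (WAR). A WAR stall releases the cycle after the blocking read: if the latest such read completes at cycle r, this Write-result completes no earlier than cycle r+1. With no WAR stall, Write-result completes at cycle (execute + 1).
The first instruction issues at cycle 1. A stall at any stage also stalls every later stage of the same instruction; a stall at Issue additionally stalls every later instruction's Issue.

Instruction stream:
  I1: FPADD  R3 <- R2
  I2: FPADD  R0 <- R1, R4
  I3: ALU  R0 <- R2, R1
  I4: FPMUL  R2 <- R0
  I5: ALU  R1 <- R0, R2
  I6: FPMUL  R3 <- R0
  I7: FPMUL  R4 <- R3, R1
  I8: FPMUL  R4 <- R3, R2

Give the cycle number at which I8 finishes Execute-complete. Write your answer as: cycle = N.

cycle = 46

cycle 1: issue I1 (FPADD)
cycle 2: I1 read-ops
cycle 5: I1 finished on FPADD
cycle 6: I1→R3
cycle 7: issue I2 (FPADD)
cycle 8: I2 read-ops
cycle 11: I2 finished on FPADD
cycle 12: I2→R0
cycle 13: issue I3 (ALU)
cycle 14: I3 read-ops | issue I4 (FPMUL)
cycle 15: I3 finished on ALU
cycle 16: I3→R0
cycle 17: I4 read-ops | issue I5 (ALU)
cycle 22: I4 finished on FPMUL
cycle 23: I4→R2
cycle 24: I5 read-ops | issue I6 (FPMUL)
cycle 25: I5 finished on ALU | I6 read-ops
cycle 26: I5→R1
cycle 30: I6 finished on FPMUL
cycle 31: I6→R3
cycle 32: issue I7 (FPMUL)
cycle 33: I7 read-ops
cycle 38: I7 finished on FPMUL
cycle 39: I7→R4
cycle 40: issue I8 (FPMUL)
cycle 41: I8 read-ops
cycle 46: I8 finished on FPMUL
cycle 47: I8→R4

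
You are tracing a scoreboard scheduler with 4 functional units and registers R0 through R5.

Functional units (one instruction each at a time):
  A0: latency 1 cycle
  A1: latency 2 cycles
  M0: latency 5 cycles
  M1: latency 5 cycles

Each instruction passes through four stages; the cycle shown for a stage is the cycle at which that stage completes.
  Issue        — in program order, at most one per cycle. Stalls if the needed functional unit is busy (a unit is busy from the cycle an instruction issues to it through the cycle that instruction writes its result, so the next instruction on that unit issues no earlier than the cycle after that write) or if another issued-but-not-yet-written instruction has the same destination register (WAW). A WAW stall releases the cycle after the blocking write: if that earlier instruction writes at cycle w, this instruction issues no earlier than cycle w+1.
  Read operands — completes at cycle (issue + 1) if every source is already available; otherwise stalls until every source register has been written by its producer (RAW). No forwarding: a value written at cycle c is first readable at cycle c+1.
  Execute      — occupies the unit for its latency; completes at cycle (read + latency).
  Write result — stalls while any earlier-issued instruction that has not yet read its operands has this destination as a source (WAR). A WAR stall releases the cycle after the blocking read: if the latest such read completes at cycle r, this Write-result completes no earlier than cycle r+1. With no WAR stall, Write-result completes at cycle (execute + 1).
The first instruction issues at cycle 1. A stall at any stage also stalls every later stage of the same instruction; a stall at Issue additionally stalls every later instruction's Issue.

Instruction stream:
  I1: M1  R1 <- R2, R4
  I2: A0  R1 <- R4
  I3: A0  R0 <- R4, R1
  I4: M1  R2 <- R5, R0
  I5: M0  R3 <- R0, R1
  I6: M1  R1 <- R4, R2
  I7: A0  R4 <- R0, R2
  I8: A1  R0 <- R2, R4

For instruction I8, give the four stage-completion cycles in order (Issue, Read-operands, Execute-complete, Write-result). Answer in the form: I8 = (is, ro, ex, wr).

t=1  I1→M1
t=2  I1 RO
t=7  I1 EX
t=8  I1 WR R1
t=9  I2→A0
t=10  I2 RO
t=11  I2 EX
t=12  I2 WR R1
t=13  I3→A0
t=14  I3 RO; I4→M1
t=15  I3 EX; I5→M0
t=16  I3 WR R0
t=17  I4 RO; I5 RO
t=22  I4 EX; I5 EX
t=23  I4 WR R2; I5 WR R3
t=24  I6→M1
t=25  I6 RO; I7→A0
t=26  I7 RO; I8→A1
t=27  I7 EX
t=28  I7 WR R4
t=29  I8 RO
t=30  I6 EX
t=31  I6 WR R1; I8 EX
t=32  I8 WR R0

I8 = (26, 29, 31, 32)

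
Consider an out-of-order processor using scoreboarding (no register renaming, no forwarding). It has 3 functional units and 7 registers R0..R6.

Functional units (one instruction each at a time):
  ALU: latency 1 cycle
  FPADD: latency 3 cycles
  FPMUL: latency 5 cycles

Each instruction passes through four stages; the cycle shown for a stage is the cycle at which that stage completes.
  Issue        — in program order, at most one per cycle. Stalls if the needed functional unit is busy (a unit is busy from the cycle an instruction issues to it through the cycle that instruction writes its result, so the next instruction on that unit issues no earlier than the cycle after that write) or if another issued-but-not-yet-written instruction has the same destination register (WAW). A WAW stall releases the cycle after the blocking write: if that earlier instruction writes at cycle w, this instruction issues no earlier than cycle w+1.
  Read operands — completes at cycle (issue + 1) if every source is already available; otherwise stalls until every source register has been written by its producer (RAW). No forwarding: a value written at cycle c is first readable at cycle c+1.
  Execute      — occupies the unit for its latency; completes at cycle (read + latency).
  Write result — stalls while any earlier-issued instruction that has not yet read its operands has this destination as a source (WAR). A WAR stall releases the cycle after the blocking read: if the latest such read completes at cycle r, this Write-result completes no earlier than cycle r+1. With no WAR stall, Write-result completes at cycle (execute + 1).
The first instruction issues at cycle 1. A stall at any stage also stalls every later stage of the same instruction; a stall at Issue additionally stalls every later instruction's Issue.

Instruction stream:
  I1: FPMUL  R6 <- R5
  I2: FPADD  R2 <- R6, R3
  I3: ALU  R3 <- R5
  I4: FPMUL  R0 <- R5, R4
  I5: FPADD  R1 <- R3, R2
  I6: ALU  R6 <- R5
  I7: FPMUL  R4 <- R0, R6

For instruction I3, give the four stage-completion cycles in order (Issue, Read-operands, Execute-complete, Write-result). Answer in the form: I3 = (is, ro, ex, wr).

I3 = (3, 4, 5, 10)

c1: issue I1 (FPMUL)
c2: I1 read-ops · issue I2 (FPADD)
c3: issue I3 (ALU)
c4: I3 read-ops
c5: I3 finished on ALU
c7: I1 finished on FPMUL
c8: I1→R6
c9: I2 read-ops · issue I4 (FPMUL)
c10: I3→R3 · I4 read-ops
c12: I2 finished on FPADD
c13: I2→R2
c14: issue I5 (FPADD)
c15: I4 finished on FPMUL · I5 read-ops · issue I6 (ALU)
c16: I4→R0 · I6 read-ops
c17: I6 finished on ALU · issue I7 (FPMUL)
c18: I5 finished on FPADD · I6→R6
c19: I5→R1 · I7 read-ops
c24: I7 finished on FPMUL
c25: I7→R4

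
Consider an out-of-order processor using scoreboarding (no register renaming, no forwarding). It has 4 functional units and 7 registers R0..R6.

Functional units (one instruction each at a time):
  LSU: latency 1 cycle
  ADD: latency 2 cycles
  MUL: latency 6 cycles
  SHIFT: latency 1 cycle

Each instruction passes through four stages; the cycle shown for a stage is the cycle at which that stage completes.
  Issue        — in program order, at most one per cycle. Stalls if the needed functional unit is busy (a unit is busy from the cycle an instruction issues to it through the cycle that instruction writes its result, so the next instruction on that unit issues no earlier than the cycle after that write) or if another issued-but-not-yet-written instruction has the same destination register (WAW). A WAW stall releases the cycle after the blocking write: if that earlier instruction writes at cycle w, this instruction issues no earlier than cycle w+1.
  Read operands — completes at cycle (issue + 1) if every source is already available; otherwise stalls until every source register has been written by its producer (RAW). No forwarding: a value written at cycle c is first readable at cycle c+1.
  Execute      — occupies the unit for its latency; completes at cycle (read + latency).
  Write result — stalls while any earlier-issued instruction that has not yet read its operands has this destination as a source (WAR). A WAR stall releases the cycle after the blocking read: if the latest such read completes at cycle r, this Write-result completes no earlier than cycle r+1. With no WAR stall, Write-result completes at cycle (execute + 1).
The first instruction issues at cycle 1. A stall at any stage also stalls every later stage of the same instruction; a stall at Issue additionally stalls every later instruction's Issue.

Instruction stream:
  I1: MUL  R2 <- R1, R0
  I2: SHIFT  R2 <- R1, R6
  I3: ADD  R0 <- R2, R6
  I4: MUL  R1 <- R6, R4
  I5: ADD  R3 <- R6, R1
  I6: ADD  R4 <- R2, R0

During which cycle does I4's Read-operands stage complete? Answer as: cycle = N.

cycle = 13

cycle 1: I1→MUL
cycle 2: I1 RO
cycle 8: I1 EX
cycle 9: I1 WR R2
cycle 10: I2→SHIFT
cycle 11: I2 RO | I3→ADD
cycle 12: I2 EX | I4→MUL
cycle 13: I2 WR R2 | I4 RO
cycle 14: I3 RO
cycle 16: I3 EX
cycle 17: I3 WR R0
cycle 18: I5→ADD
cycle 19: I4 EX
cycle 20: I4 WR R1
cycle 21: I5 RO
cycle 23: I5 EX
cycle 24: I5 WR R3
cycle 25: I6→ADD
cycle 26: I6 RO
cycle 28: I6 EX
cycle 29: I6 WR R4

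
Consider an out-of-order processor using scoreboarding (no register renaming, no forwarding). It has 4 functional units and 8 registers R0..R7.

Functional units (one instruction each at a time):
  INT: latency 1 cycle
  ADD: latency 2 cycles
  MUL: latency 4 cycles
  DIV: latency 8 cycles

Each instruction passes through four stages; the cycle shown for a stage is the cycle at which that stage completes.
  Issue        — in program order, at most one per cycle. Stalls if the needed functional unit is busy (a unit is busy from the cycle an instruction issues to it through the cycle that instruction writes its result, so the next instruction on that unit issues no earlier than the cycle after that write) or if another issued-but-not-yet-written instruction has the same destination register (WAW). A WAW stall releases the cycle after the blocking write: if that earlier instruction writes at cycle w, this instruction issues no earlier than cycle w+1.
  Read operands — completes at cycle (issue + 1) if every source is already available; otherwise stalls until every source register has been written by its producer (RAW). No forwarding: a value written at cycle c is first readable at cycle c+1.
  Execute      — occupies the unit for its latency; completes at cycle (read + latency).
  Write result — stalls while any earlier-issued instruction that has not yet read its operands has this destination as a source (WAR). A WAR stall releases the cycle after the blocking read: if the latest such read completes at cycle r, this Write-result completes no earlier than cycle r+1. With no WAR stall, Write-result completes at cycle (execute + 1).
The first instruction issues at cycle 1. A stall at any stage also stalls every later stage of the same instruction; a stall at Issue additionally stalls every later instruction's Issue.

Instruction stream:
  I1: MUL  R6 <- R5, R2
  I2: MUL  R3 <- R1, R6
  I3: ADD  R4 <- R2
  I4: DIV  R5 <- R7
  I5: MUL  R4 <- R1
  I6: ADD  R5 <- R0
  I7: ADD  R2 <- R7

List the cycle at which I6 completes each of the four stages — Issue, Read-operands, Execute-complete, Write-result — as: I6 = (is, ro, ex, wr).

I6 = (21, 22, 24, 25)

t=1  I1 issues→MUL
t=2  I1 reads
t=6  I1 exec-done
t=7  I1 writes R6
t=8  I2 issues→MUL
t=9  I2 reads | I3 issues→ADD
t=10  I3 reads | I4 issues→DIV
t=11  I4 reads
t=12  I3 exec-done
t=13  I2 exec-done | I3 writes R4
t=14  I2 writes R3
t=15  I5 issues→MUL
t=16  I5 reads
t=19  I4 exec-done
t=20  I4 writes R5 | I5 exec-done
t=21  I5 writes R4 | I6 issues→ADD
t=22  I6 reads
t=24  I6 exec-done
t=25  I6 writes R5
t=26  I7 issues→ADD
t=27  I7 reads
t=29  I7 exec-done
t=30  I7 writes R2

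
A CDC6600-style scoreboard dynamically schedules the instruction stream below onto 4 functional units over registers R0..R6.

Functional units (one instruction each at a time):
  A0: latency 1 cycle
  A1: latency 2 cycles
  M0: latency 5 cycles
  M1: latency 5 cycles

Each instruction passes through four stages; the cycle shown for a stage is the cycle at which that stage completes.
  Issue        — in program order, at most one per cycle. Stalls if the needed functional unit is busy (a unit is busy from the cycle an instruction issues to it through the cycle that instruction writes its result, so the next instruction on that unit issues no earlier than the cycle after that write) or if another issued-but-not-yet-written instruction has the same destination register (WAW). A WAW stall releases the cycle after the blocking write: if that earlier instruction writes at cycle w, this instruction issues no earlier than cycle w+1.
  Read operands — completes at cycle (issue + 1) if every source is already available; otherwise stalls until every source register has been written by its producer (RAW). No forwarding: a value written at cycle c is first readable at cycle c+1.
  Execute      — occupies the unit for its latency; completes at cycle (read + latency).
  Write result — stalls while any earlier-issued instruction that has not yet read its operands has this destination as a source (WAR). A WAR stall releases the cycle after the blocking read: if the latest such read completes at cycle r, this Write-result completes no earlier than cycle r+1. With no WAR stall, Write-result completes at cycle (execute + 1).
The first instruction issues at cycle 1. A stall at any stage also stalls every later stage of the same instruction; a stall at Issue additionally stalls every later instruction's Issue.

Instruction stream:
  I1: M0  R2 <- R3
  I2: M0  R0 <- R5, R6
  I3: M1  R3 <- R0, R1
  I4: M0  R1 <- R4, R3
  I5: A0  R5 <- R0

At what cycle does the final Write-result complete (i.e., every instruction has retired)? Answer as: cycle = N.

cycle = 30

[I1] 1/2/7/8
[I2] 9/10/15/16  (struct: M0 busy until I1 writes@8)
[I3] 10/17/22/23  (RAW R0: wait I2 write@16)
[I4] 17/24/29/30  (struct: M0 busy until I2 writes@16; RAW R3: wait I3 write@23)
[I5] 18/19/20/21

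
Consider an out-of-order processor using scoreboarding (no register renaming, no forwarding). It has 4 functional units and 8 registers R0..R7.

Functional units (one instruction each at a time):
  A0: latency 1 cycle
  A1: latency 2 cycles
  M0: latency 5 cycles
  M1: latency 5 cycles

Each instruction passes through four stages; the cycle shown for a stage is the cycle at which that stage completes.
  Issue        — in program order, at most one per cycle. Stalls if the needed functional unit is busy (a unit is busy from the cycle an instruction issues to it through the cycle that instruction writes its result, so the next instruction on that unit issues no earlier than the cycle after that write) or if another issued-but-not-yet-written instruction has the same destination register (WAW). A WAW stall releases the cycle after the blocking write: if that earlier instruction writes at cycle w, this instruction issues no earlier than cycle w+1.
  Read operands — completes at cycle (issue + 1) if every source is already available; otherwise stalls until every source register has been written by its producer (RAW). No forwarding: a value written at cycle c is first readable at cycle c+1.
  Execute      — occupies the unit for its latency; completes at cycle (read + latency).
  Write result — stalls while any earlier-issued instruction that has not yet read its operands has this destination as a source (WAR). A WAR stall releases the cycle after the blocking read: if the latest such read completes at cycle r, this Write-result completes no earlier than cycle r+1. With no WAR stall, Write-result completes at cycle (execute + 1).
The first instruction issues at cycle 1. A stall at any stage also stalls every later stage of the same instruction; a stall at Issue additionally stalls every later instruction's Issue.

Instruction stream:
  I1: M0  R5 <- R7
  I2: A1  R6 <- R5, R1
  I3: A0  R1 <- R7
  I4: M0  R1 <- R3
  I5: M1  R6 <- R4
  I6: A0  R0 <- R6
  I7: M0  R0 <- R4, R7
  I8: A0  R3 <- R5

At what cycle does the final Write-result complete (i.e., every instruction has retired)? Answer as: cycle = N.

[1] issue I1 (M0)
[2] I1 read-ops; issue I2 (A1)
[3] issue I3 (A0)
[4] I3 read-ops
[5] I3 finished on A0
[7] I1 finished on M0
[8] I1→R5
[9] I2 read-ops
[10] I3→R1
[11] I2 finished on A1; issue I4 (M0)
[12] I2→R6; I4 read-ops
[13] issue I5 (M1)
[14] I5 read-ops; issue I6 (A0)
[17] I4 finished on M0
[18] I4→R1
[19] I5 finished on M1
[20] I5→R6
[21] I6 read-ops
[22] I6 finished on A0
[23] I6→R0
[24] issue I7 (M0)
[25] I7 read-ops; issue I8 (A0)
[26] I8 read-ops
[27] I8 finished on A0
[28] I8→R3
[30] I7 finished on M0
[31] I7→R0

cycle = 31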